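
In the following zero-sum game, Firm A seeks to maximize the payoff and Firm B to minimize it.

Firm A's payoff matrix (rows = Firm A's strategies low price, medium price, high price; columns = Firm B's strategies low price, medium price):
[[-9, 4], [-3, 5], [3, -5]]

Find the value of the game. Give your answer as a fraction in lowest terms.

0

Row low price is strictly dominated by row medium price, so Firm A never plays it.
The remaining 2×2 game on (medium price, high price) × (low price, medium price) has no saddle point. Let Firm A play medium price with probability p; indifference gives −3p + 3(1−p) = 5p − 5(1−p), so p = 1/2.
Similarly Firm B's optimal q on low price is 5/8, and the value is -3·(5/8) + (5)·(3/8) = 0.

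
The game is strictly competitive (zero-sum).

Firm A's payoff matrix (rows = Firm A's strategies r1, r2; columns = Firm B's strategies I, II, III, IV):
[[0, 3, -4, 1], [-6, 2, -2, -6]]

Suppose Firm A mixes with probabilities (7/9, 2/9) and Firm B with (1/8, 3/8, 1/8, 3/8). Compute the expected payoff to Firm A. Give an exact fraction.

2/9

Against (1/8, 3/8, 1/8, 3/8), each row's expected payoff is r1: 1; r2: -5/2.
Taking the (7/9, 2/9)-weighted average: (7/9)·(1) + (2/9)·(-5/2) = 2/9.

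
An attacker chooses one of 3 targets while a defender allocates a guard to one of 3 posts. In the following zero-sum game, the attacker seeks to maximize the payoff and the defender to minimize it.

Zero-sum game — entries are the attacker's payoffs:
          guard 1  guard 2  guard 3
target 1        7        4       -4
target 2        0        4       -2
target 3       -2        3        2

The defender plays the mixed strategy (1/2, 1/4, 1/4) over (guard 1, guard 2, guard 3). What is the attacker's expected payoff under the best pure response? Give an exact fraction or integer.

7/2

target 1: (7)·(1/2) + (4)·(1/4) + (-4)·(1/4) = 7/2.
target 2: (0)·(1/2) + (4)·(1/4) + (-2)·(1/4) = 1/2.
target 3: (-2)·(1/2) + (3)·(1/4) + (2)·(1/4) = 1/4.
The best pure response is target 1 with expected payoff 7/2.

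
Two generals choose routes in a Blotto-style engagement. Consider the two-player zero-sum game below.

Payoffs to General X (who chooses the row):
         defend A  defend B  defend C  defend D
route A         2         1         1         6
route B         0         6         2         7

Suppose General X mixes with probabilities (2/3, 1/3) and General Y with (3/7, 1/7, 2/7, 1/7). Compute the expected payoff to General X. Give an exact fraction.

Against (3/7, 1/7, 2/7, 1/7), each row's expected payoff is route A: 15/7; route B: 17/7.
Taking the (2/3, 1/3)-weighted average: (2/3)·(15/7) + (1/3)·(17/7) = 47/21.

47/21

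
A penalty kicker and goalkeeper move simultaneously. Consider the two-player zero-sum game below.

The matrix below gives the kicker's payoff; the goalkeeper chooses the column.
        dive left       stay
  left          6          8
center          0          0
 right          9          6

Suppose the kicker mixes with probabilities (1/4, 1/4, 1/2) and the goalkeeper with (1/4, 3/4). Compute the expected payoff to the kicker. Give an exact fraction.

Against (1/4, 3/4), each row's expected payoff is left: 15/2; center: 0; right: 27/4.
Taking the (1/4, 1/4, 1/2)-weighted average: (1/4)·(15/2) + (1/4)·(0) + (1/2)·(27/4) = 21/4.

21/4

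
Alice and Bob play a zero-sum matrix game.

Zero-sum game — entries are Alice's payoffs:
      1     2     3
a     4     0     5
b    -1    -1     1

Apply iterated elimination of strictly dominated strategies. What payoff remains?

Column 3 is strictly dominated by 1 for Bob (4<5, -1<1); eliminate 3.
Row b is strictly dominated by row a (4>-1, 0>-1); eliminate b.
Column 1 is strictly dominated by 2 for Bob (0<4); eliminate 1.
Only (a, 2) remains, with payoff 0.

0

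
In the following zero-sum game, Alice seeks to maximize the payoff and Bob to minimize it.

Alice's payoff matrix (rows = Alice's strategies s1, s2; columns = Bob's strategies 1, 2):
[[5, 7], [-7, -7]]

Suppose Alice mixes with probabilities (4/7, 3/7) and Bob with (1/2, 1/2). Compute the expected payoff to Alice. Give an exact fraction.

3/7

Against (1/2, 1/2), each row's expected payoff is s1: 6; s2: -7.
Taking the (4/7, 3/7)-weighted average: (4/7)·(6) + (3/7)·(-7) = 3/7.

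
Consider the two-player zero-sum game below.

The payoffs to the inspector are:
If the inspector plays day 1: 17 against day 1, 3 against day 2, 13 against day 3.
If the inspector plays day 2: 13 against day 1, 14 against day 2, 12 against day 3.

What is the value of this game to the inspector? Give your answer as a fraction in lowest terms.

73/6

Column day 1 is strictly dominated by day 3 for the inspectee (it gives the inspector more in every row).
The remaining 2×2 game on (day 1, day 2) × (day 2, day 3) has no saddle point. Let the inspector play day 1 with probability p; indifference gives 3p + 14(1−p) = 13p + 12(1−p), so p = 1/6.
Similarly the inspectee's optimal q on day 2 is 1/12, and the value is 3·(1/12) + (13)·(11/12) = 73/6.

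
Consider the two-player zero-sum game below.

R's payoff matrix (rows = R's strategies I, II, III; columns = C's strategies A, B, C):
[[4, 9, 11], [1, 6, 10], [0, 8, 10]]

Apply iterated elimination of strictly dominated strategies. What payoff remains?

4

Column C is strictly dominated by A for C (4<11, 1<10, 0<10); eliminate C.
Column B is strictly dominated by A for C (4<9, 1<6, 0<8); eliminate B.
Row III is strictly dominated by row I (4>0); eliminate III.
Row II is strictly dominated by row I (4>1); eliminate II.
Only (I, A) remains, with payoff 4.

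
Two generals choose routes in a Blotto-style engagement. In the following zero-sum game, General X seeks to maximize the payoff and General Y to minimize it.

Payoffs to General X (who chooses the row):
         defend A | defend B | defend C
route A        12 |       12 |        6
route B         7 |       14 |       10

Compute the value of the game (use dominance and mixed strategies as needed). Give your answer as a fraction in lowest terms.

Column defend B is strictly dominated by defend C for General Y (it gives General X more in every row).
The remaining 2×2 game on (route A, route B) × (defend A, defend C) has no saddle point. Let General X play route A with probability p; indifference gives 12p + 7(1−p) = 6p + 10(1−p), so p = 1/3.
Similarly General Y's optimal q on defend A is 4/9, and the value is 12·(4/9) + (6)·(5/9) = 26/3.

26/3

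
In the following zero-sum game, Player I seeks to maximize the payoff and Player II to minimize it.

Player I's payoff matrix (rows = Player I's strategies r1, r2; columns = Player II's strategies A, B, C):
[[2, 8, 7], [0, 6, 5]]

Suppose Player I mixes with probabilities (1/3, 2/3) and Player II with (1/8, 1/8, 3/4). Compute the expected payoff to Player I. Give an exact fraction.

Against (1/8, 1/8, 3/4), each row's expected payoff is r1: 13/2; r2: 9/2.
Taking the (1/3, 2/3)-weighted average: (1/3)·(13/2) + (2/3)·(9/2) = 31/6.

31/6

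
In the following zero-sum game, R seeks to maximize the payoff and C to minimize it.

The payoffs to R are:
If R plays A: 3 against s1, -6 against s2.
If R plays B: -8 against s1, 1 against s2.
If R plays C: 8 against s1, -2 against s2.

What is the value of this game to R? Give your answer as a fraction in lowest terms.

-8/19

Row A is strictly dominated by row C, so R never plays it.
The remaining 2×2 game on (B, C) × (s1, s2) has no saddle point. Let R play B with probability p; indifference gives −8p + 8(1−p) = p − 2(1−p), so p = 10/19.
Similarly C's optimal q on s1 is 3/19, and the value is -8·(3/19) + (1)·(16/19) = -8/19.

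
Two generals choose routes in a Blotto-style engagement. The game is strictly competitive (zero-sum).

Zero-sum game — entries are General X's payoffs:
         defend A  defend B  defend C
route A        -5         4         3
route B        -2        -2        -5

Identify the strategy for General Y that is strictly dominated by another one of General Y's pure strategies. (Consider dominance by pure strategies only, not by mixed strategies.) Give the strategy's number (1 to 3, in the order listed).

2

General Y prefers columns that give General X less. Compare defend B with defend C: 3 < 4, -5 < -2.
So defend C strictly dominates defend B for General Y; defend B is strictly dominated.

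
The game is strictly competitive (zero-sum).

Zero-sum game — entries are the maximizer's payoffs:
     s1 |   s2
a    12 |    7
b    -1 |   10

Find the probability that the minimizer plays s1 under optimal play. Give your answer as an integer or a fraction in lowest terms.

Row minima are 7 and -1, so the maximizer's maximin is 7; column maxima are 12 and 10, so the minimizer's minimax is 10. These differ, so the equilibrium is in mixed strategies.
Let the minimizer play s1 with probability q. The maximizer is indifferent when 12q + 7(1−q) = −q + 10(1−q), giving q = 3/16.

3/16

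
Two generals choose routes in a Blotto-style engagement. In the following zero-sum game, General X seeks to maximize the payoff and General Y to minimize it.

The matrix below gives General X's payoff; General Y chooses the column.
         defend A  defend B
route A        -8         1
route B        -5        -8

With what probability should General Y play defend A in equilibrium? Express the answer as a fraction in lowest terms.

Row minima are -8 and -8, so General X's maximin is -8; column maxima are -5 and 1, so General Y's minimax is -5. These differ, so the equilibrium is in mixed strategies.
Let General Y play defend A with probability q. General X is indifferent when −8q + (1−q) = −5q − 8(1−q), giving q = 3/4.

3/4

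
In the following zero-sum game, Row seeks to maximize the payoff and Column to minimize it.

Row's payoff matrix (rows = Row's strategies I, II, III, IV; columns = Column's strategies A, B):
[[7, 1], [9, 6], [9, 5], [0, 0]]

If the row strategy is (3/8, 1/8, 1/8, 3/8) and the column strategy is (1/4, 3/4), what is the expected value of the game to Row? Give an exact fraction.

Against (1/4, 3/4), each row's expected payoff is I: 5/2; II: 27/4; III: 6; IV: 0.
Taking the (3/8, 1/8, 1/8, 3/8)-weighted average: (3/8)·(5/2) + (1/8)·(27/4) + (1/8)·(6) + (3/8)·(0) = 81/32.

81/32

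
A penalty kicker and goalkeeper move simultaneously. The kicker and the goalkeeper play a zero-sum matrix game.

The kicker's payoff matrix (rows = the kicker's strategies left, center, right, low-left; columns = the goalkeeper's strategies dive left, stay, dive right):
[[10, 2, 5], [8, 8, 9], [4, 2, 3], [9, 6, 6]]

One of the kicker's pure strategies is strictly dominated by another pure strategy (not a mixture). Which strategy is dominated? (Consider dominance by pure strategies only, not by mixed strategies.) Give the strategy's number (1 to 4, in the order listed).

Compare right with center: 8 > 4, 8 > 2, 9 > 3.
So center strictly dominates right for the kicker; right is strictly dominated.

3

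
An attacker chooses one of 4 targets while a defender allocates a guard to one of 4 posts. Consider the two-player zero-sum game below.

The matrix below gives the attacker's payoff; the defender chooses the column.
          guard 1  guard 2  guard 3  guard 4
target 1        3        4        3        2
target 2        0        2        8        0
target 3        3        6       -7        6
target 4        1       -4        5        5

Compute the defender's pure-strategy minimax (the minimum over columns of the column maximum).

The worst case (largest entry) in each column is guard 1: 3, guard 2: 6, guard 3: 8, guard 4: 6.
The best (smallest) of these is 3.

3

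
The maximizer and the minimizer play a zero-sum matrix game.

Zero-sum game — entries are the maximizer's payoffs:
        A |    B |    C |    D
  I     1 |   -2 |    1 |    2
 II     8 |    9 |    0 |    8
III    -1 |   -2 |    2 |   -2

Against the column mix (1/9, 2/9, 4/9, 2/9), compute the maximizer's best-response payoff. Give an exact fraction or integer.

14/3

I: (1)·(1/9) + (-2)·(2/9) + (1)·(4/9) + (2)·(2/9) = 5/9.
II: (8)·(1/9) + (9)·(2/9) + (0)·(4/9) + (8)·(2/9) = 14/3.
III: (-1)·(1/9) + (-2)·(2/9) + (2)·(4/9) + (-2)·(2/9) = -1/9.
The best pure response is II with expected payoff 14/3.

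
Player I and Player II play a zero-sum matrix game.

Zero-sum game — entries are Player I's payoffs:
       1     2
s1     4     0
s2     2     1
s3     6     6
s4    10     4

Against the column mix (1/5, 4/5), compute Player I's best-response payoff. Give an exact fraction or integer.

6

s1: (4)·(1/5) + (0)·(4/5) = 4/5.
s2: (2)·(1/5) + (1)·(4/5) = 6/5.
s3: (6)·(1/5) + (6)·(4/5) = 6.
s4: (10)·(1/5) + (4)·(4/5) = 26/5.
The best pure response is s3 with expected payoff 6.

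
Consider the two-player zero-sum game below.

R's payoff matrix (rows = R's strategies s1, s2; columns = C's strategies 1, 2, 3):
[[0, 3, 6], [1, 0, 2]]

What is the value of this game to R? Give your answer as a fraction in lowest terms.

3/4

Column 3 is strictly dominated by 1 for C (it gives R more in every row).
The remaining 2×2 game on (s1, s2) × (1, 2) has no saddle point. Let R play s1 with probability p; indifference gives (1−p) = 3p, so p = 1/4.
Similarly C's optimal q on 1 is 3/4, and the value is 0·(3/4) + (3)·(1/4) = 3/4.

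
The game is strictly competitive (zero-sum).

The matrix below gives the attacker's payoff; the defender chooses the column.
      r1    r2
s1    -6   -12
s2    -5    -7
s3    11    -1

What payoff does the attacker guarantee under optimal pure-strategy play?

-1

Row minima: -12, -7, -1 → the attacker's maximin is -1.
Column maxima: 11, -1 → the defender's minimax is -1.
They coincide at (s3, r2), so the value is -1.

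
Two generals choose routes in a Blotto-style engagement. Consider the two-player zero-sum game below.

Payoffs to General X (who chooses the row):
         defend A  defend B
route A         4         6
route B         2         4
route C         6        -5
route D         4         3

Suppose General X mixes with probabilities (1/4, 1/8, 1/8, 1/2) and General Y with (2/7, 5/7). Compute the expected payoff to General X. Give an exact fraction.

Against (2/7, 5/7), each row's expected payoff is route A: 38/7; route B: 24/7; route C: -13/7; route D: 23/7.
Taking the (1/4, 1/8, 1/8, 1/2)-weighted average: (1/4)·(38/7) + (1/8)·(24/7) + (1/8)·(-13/7) + (1/2)·(23/7) = 179/56.

179/56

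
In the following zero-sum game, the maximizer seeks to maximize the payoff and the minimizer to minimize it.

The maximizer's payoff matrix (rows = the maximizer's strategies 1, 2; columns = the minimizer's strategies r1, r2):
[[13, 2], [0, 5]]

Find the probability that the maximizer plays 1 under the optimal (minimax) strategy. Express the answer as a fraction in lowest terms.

Row minima are 2 and 0, so the maximizer's maximin is 2; column maxima are 13 and 5, so the minimizer's minimax is 5. These differ, so the equilibrium is in mixed strategies.
Let the maximizer play 1 with probability p. The minimizer is indifferent when 13p = 2p + 5(1−p), giving p = 5/16.

5/16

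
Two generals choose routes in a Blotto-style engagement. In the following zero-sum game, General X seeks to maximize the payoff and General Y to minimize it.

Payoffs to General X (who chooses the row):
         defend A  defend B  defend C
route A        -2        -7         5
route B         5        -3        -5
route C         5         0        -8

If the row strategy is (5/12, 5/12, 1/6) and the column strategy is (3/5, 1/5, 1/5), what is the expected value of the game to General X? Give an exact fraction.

Against (3/5, 1/5, 1/5), each row's expected payoff is route A: -8/5; route B: 7/5; route C: 7/5.
Taking the (5/12, 5/12, 1/6)-weighted average: (5/12)·(-8/5) + (5/12)·(7/5) + (1/6)·(7/5) = 3/20.

3/20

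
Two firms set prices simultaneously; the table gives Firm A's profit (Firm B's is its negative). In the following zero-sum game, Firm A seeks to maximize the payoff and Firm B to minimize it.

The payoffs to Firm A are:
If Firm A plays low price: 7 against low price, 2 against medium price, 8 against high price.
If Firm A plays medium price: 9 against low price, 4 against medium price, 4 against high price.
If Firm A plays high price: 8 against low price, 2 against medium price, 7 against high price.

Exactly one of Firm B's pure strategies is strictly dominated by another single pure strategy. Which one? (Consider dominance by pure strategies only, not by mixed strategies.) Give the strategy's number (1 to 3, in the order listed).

Firm B prefers columns that give Firm A less. Compare low price with medium price: 2 < 7, 4 < 9, 2 < 8.
So medium price strictly dominates low price for Firm B; low price is strictly dominated.

1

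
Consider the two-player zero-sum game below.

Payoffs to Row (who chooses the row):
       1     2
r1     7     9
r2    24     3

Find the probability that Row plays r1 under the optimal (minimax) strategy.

Row minima are 7 and 3, so Row's maximin is 7; column maxima are 24 and 9, so Column's minimax is 9. These differ, so the equilibrium is in mixed strategies.
Let Row play r1 with probability p. Column is indifferent when 7p + 24(1−p) = 9p + 3(1−p), giving p = 21/23.

21/23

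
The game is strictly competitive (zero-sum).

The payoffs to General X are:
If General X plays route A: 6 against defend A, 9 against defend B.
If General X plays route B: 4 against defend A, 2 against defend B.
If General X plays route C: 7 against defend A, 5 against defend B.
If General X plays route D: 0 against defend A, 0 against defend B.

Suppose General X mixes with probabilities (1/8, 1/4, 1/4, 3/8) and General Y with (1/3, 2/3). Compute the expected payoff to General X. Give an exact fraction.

37/12

Against (1/3, 2/3), each row's expected payoff is route A: 8; route B: 8/3; route C: 17/3; route D: 0.
Taking the (1/8, 1/4, 1/4, 3/8)-weighted average: (1/8)·(8) + (1/4)·(8/3) + (1/4)·(17/3) + (3/8)·(0) = 37/12.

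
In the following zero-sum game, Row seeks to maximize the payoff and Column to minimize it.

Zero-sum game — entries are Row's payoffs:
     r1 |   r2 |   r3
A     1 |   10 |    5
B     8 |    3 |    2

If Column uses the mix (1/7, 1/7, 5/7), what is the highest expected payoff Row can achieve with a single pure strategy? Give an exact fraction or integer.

A: (1)·(1/7) + (10)·(1/7) + (5)·(5/7) = 36/7.
B: (8)·(1/7) + (3)·(1/7) + (2)·(5/7) = 3.
The best pure response is A with expected payoff 36/7.

36/7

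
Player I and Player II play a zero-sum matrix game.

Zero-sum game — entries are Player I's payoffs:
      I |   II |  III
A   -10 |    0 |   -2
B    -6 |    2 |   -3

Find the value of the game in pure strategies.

Row minima: -10, -6 → Player I's maximin is -6.
Column maxima: -6, 2, -2 → Player II's minimax is -6.
They coincide at (B, I), so the value is -6.

-6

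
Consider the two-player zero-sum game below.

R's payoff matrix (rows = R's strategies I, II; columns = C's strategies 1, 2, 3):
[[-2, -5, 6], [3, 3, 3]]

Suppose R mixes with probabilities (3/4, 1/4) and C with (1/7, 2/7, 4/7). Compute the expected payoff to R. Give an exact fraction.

Against (1/7, 2/7, 4/7), each row's expected payoff is I: 12/7; II: 3.
Taking the (3/4, 1/4)-weighted average: (3/4)·(12/7) + (1/4)·(3) = 57/28.

57/28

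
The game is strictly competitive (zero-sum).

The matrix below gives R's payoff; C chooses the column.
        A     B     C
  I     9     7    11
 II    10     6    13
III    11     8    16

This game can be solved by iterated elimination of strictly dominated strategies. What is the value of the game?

8

Row I is strictly dominated by row III (11>9, 8>7, 16>11); eliminate I.
Row II is strictly dominated by row III (11>10, 8>6, 16>13); eliminate II.
Column A is strictly dominated by B for C (8<11); eliminate A.
Column C is strictly dominated by B for C (8<16); eliminate C.
Only (III, B) remains, with payoff 8.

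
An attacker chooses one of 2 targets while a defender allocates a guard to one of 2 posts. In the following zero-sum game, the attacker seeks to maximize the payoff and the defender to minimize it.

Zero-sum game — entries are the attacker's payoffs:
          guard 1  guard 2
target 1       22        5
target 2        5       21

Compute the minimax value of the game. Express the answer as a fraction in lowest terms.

Row minima are 5 and 5, so the attacker's maximin is 5; column maxima are 22 and 21, so the defender's minimax is 21. These differ, so the equilibrium is in mixed strategies.
Let the attacker play target 1 with probability p. The defender is indifferent when 22p + 5(1−p) = 5p + 21(1−p), giving p = 16/33.
Let the defender play guard 1 with probability q. The attacker is indifferent when 22q + 5(1−q) = 5q + 21(1−q), giving q = 16/33.
The value is 22·(16/33) + (5)·(17/33) = 437/33.

437/33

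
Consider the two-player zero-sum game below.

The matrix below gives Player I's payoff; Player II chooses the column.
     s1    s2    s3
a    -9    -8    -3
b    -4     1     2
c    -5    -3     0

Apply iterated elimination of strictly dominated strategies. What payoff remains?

-4

Column s2 is strictly dominated by s1 for Player II (-9<-8, -4<1, -5<-3); eliminate s2.
Column s3 is strictly dominated by s1 for Player II (-9<-3, -4<2, -5<0); eliminate s3.
Row c is strictly dominated by row b (-4>-5); eliminate c.
Row a is strictly dominated by row b (-4>-9); eliminate a.
Only (b, s1) remains, with payoff -4.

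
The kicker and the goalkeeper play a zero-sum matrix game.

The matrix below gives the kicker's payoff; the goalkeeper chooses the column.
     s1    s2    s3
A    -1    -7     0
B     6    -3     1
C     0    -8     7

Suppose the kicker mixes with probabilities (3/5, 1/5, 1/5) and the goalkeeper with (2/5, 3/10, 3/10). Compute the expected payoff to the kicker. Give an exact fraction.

-6/5

Against (2/5, 3/10, 3/10), each row's expected payoff is A: -5/2; B: 9/5; C: -3/10.
Taking the (3/5, 1/5, 1/5)-weighted average: (3/5)·(-5/2) + (1/5)·(9/5) + (1/5)·(-3/10) = -6/5.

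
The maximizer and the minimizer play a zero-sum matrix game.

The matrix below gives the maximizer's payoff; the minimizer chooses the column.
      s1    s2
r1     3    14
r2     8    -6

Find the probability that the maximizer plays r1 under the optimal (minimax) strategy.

14/25

Row minima are 3 and -6, so the maximizer's maximin is 3; column maxima are 8 and 14, so the minimizer's minimax is 8. These differ, so the equilibrium is in mixed strategies.
Let the maximizer play r1 with probability p. The minimizer is indifferent when 3p + 8(1−p) = 14p − 6(1−p), giving p = 14/25.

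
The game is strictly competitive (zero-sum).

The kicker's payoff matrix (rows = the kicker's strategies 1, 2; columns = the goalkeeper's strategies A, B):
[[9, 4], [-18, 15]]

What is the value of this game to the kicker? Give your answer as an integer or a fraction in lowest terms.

207/38

Row minima are 4 and -18, so the kicker's maximin is 4; column maxima are 9 and 15, so the goalkeeper's minimax is 9. These differ, so the equilibrium is in mixed strategies.
Let the kicker play 1 with probability p. The goalkeeper is indifferent when 9p − 18(1−p) = 4p + 15(1−p), giving p = 33/38.
Let the goalkeeper play A with probability q. The kicker is indifferent when 9q + 4(1−q) = −18q + 15(1−q), giving q = 11/38.
The value is 9·(11/38) + (4)·(27/38) = 207/38.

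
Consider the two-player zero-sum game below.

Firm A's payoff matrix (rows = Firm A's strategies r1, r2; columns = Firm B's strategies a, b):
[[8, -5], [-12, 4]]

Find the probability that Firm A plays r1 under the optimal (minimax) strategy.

16/29

Row minima are -5 and -12, so Firm A's maximin is -5; column maxima are 8 and 4, so Firm B's minimax is 4. These differ, so the equilibrium is in mixed strategies.
Let Firm A play r1 with probability p. Firm B is indifferent when 8p − 12(1−p) = −5p + 4(1−p), giving p = 16/29.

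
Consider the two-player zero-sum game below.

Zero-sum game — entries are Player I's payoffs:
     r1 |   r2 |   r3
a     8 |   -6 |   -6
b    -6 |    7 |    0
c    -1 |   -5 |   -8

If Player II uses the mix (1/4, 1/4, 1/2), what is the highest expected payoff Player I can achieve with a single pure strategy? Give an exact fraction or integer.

a: (8)·(1/4) + (-6)·(1/4) + (-6)·(1/2) = -5/2.
b: (-6)·(1/4) + (7)·(1/4) + (0)·(1/2) = 1/4.
c: (-1)·(1/4) + (-5)·(1/4) + (-8)·(1/2) = -11/2.
The best pure response is b with expected payoff 1/4.

1/4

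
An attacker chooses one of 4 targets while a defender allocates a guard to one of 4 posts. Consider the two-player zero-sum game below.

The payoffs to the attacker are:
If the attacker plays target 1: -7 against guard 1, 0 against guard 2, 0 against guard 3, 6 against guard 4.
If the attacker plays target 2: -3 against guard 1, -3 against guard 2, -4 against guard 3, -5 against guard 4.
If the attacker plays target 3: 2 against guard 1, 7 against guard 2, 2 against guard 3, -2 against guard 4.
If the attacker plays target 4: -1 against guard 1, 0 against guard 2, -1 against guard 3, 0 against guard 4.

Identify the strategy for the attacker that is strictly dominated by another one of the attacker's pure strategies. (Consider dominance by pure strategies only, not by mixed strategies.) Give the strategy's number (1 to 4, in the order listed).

Compare target 2 with target 3: 2 > -3, 7 > -3, 2 > -4, -2 > -5.
So target 3 strictly dominates target 2 for the attacker; target 2 is strictly dominated.

2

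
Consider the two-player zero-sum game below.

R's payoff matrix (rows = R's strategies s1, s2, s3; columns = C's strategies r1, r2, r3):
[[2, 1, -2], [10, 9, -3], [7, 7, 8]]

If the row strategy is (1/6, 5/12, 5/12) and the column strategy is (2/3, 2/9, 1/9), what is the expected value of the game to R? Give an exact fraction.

719/108

Against (2/3, 2/9, 1/9), each row's expected payoff is s1: 4/3; s2: 25/3; s3: 64/9.
Taking the (1/6, 5/12, 5/12)-weighted average: (1/6)·(4/3) + (5/12)·(25/3) + (5/12)·(64/9) = 719/108.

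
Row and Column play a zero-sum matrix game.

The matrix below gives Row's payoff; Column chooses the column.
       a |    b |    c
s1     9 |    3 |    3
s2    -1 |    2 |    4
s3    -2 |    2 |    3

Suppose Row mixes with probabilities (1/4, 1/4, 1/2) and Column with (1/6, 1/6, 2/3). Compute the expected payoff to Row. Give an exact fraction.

Against (1/6, 1/6, 2/3), each row's expected payoff is s1: 4; s2: 17/6; s3: 2.
Taking the (1/4, 1/4, 1/2)-weighted average: (1/4)·(4) + (1/4)·(17/6) + (1/2)·(2) = 65/24.

65/24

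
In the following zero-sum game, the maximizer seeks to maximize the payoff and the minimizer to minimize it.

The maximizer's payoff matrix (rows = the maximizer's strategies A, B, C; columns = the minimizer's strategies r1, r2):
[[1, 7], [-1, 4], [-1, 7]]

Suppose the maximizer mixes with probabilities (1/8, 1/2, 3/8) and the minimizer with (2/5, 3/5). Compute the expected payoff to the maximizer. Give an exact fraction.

Against (2/5, 3/5), each row's expected payoff is A: 23/5; B: 2; C: 19/5.
Taking the (1/8, 1/2, 3/8)-weighted average: (1/8)·(23/5) + (1/2)·(2) + (3/8)·(19/5) = 3.

3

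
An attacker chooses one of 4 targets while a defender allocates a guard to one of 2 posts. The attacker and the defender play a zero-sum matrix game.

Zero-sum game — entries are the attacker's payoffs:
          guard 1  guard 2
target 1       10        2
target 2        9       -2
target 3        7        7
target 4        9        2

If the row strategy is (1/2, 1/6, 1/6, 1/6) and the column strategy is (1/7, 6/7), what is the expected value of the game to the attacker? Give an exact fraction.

19/6

Against (1/7, 6/7), each row's expected payoff is target 1: 22/7; target 2: -3/7; target 3: 7; target 4: 3.
Taking the (1/2, 1/6, 1/6, 1/6)-weighted average: (1/2)·(22/7) + (1/6)·(-3/7) + (1/6)·(7) + (1/6)·(3) = 19/6.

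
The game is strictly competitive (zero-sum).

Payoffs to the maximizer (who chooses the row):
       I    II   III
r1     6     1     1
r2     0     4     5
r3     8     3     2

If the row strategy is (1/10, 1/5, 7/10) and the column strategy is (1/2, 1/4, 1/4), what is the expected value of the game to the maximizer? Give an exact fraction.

179/40

Against (1/2, 1/4, 1/4), each row's expected payoff is r1: 7/2; r2: 9/4; r3: 21/4.
Taking the (1/10, 1/5, 7/10)-weighted average: (1/10)·(7/2) + (1/5)·(9/4) + (7/10)·(21/4) = 179/40.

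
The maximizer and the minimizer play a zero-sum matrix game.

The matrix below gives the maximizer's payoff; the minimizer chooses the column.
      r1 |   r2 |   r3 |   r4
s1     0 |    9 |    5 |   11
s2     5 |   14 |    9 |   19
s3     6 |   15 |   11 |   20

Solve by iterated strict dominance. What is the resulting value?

Column r3 is strictly dominated by r1 for the minimizer (0<5, 5<9, 6<11); eliminate r3.
Column r4 is strictly dominated by r1 for the minimizer (0<11, 5<19, 6<20); eliminate r4.
Column r2 is strictly dominated by r1 for the minimizer (0<9, 5<14, 6<15); eliminate r2.
Row s2 is strictly dominated by row s3 (6>5); eliminate s2.
Row s1 is strictly dominated by row s3 (6>0); eliminate s1.
Only (s3, r1) remains, with payoff 6.

6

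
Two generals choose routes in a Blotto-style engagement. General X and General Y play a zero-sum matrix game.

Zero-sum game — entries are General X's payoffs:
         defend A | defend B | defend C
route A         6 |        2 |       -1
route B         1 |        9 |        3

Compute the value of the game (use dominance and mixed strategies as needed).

19/9

Column defend B is strictly dominated by defend C for General Y (it gives General X more in every row).
The remaining 2×2 game on (route A, route B) × (defend A, defend C) has no saddle point. Let General X play route A with probability p; indifference gives 6p + (1−p) = −p + 3(1−p), so p = 2/9.
Similarly General Y's optimal q on defend A is 4/9, and the value is 6·(4/9) + (-1)·(5/9) = 19/9.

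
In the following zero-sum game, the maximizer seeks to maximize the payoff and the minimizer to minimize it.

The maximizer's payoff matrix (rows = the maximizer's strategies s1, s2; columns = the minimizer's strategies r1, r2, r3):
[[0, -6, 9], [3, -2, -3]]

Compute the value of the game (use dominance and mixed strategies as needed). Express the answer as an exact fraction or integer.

-9/4

Column r1 is strictly dominated by r2 for the minimizer (it gives the maximizer more in every row).
The remaining 2×2 game on (s1, s2) × (r2, r3) has no saddle point. Let the maximizer play s1 with probability p; indifference gives −6p − 2(1−p) = 9p − 3(1−p), so p = 1/16.
Similarly the minimizer's optimal q on r2 is 3/4, and the value is -6·(3/4) + (9)·(1/4) = -9/4.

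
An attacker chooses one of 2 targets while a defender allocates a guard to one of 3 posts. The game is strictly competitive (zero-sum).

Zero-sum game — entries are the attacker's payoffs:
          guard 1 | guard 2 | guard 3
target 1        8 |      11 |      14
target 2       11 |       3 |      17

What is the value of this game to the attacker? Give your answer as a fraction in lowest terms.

97/11

Column guard 3 is strictly dominated by guard 1 for the defender (it gives the attacker more in every row).
The remaining 2×2 game on (target 1, target 2) × (guard 1, guard 2) has no saddle point. Let the attacker play target 1 with probability p; indifference gives 8p + 11(1−p) = 11p + 3(1−p), so p = 8/11.
Similarly the defender's optimal q on guard 1 is 8/11, and the value is 8·(8/11) + (11)·(3/11) = 97/11.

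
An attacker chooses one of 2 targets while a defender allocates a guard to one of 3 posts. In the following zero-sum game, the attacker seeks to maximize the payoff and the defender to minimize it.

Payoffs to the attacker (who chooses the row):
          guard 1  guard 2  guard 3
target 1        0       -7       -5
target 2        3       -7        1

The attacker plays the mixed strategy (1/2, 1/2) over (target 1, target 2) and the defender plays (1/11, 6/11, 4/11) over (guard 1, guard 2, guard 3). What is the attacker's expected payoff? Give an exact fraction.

Against (1/11, 6/11, 4/11), each row's expected payoff is target 1: -62/11; target 2: -35/11.
Taking the (1/2, 1/2)-weighted average: (1/2)·(-62/11) + (1/2)·(-35/11) = -97/22.

-97/22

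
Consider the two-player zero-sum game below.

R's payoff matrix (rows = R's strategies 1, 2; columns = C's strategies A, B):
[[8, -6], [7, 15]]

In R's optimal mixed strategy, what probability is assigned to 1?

4/11

Row minima are -6 and 7, so R's maximin is 7; column maxima are 8 and 15, so C's minimax is 8. These differ, so the equilibrium is in mixed strategies.
Let R play 1 with probability p. C is indifferent when 8p + 7(1−p) = −6p + 15(1−p), giving p = 4/11.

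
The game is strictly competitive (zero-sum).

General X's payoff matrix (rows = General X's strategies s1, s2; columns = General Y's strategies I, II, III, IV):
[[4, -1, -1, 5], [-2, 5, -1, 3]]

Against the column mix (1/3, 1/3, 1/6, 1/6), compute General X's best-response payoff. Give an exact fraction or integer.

s1: (4)·(1/3) + (-1)·(1/3) + (-1)·(1/6) + (5)·(1/6) = 5/3.
s2: (-2)·(1/3) + (5)·(1/3) + (-1)·(1/6) + (3)·(1/6) = 4/3.
The best pure response is s1 with expected payoff 5/3.

5/3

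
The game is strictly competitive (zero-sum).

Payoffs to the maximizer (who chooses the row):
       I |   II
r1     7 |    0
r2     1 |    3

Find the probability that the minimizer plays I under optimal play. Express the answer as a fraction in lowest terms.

Row minima are 0 and 1, so the maximizer's maximin is 1; column maxima are 7 and 3, so the minimizer's minimax is 3. These differ, so the equilibrium is in mixed strategies.
Let the minimizer play I with probability q. The maximizer is indifferent when 7q = q + 3(1−q), giving q = 1/3.

1/3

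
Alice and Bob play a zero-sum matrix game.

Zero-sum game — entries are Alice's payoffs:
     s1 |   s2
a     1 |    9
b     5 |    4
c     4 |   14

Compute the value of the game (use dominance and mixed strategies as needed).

54/11

Row a is strictly dominated by row c, so Alice never plays it.
The remaining 2×2 game on (b, c) × (s1, s2) has no saddle point. Let Alice play b with probability p; indifference gives 5p + 4(1−p) = 4p + 14(1−p), so p = 10/11.
Similarly Bob's optimal q on s1 is 10/11, and the value is 5·(10/11) + (4)·(1/11) = 54/11.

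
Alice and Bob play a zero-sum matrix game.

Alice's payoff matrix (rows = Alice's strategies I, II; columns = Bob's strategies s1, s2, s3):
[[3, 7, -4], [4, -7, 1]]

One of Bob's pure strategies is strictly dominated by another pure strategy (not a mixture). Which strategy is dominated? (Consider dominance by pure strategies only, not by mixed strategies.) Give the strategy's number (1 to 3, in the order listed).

Bob prefers columns that give Alice less. Compare s1 with s3: -4 < 3, 1 < 4.
So s3 strictly dominates s1 for Bob; s1 is strictly dominated.

1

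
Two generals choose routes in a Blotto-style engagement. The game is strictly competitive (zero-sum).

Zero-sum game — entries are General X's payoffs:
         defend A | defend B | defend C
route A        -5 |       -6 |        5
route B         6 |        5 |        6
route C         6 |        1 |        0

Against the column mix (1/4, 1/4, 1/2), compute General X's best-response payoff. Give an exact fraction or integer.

route A: (-5)·(1/4) + (-6)·(1/4) + (5)·(1/2) = -1/4.
route B: (6)·(1/4) + (5)·(1/4) + (6)·(1/2) = 23/4.
route C: (6)·(1/4) + (1)·(1/4) + (0)·(1/2) = 7/4.
The best pure response is route B with expected payoff 23/4.

23/4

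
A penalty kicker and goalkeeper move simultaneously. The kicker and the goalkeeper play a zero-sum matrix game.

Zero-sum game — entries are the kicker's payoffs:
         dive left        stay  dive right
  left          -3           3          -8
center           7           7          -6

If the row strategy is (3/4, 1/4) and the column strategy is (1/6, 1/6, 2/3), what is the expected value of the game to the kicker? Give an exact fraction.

Against (1/6, 1/6, 2/3), each row's expected payoff is left: -16/3; center: -5/3.
Taking the (3/4, 1/4)-weighted average: (3/4)·(-16/3) + (1/4)·(-5/3) = -53/12.

-53/12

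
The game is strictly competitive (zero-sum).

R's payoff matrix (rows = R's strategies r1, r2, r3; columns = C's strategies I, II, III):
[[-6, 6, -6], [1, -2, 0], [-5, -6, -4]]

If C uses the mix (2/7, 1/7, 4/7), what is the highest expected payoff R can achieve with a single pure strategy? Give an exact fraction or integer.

r1: (-6)·(2/7) + (6)·(1/7) + (-6)·(4/7) = -30/7.
r2: (1)·(2/7) + (-2)·(1/7) + (0)·(4/7) = 0.
r3: (-5)·(2/7) + (-6)·(1/7) + (-4)·(4/7) = -32/7.
The best pure response is r2 with expected payoff 0.

0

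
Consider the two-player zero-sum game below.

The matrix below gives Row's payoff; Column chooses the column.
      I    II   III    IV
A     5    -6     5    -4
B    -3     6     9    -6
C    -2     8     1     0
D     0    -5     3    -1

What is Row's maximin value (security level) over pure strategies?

-2

The worst-case payoff for each row is A: -6, B: -6, C: -2, D: -5.
The best of these is -2.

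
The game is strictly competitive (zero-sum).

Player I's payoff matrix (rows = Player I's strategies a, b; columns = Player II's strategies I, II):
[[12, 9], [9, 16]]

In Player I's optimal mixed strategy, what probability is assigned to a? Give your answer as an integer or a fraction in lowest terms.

Row minima are 9 and 9, so Player I's maximin is 9; column maxima are 12 and 16, so Player II's minimax is 12. These differ, so the equilibrium is in mixed strategies.
Let Player I play a with probability p. Player II is indifferent when 12p + 9(1−p) = 9p + 16(1−p), giving p = 7/10.

7/10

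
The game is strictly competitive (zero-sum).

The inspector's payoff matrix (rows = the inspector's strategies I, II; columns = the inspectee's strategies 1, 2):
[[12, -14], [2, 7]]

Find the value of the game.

Row minima are -14 and 2, so the inspector's maximin is 2; column maxima are 12 and 7, so the inspectee's minimax is 7. These differ, so the equilibrium is in mixed strategies.
Let the inspector play I with probability p. The inspectee is indifferent when 12p + 2(1−p) = −14p + 7(1−p), giving p = 5/31.
Let the inspectee play 1 with probability q. The inspector is indifferent when 12q − 14(1−q) = 2q + 7(1−q), giving q = 21/31.
The value is 12·(21/31) + (-14)·(10/31) = 112/31.

112/31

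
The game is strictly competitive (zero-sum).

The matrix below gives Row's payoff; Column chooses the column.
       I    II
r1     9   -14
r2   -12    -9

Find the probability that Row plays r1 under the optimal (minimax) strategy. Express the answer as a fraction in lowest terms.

Row minima are -14 and -12, so Row's maximin is -12; column maxima are 9 and -9, so Column's minimax is -9. These differ, so the equilibrium is in mixed strategies.
Let Row play r1 with probability p. Column is indifferent when 9p − 12(1−p) = −14p − 9(1−p), giving p = 3/26.

3/26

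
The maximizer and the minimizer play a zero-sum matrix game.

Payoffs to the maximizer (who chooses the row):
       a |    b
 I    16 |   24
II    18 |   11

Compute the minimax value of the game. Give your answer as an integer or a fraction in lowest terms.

Row minima are 16 and 11, so the maximizer's maximin is 16; column maxima are 18 and 24, so the minimizer's minimax is 18. These differ, so the equilibrium is in mixed strategies.
Let the maximizer play I with probability p. The minimizer is indifferent when 16p + 18(1−p) = 24p + 11(1−p), giving p = 7/15.
Let the minimizer play a with probability q. The maximizer is indifferent when 16q + 24(1−q) = 18q + 11(1−q), giving q = 13/15.
The value is 16·(13/15) + (24)·(2/15) = 256/15.

256/15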